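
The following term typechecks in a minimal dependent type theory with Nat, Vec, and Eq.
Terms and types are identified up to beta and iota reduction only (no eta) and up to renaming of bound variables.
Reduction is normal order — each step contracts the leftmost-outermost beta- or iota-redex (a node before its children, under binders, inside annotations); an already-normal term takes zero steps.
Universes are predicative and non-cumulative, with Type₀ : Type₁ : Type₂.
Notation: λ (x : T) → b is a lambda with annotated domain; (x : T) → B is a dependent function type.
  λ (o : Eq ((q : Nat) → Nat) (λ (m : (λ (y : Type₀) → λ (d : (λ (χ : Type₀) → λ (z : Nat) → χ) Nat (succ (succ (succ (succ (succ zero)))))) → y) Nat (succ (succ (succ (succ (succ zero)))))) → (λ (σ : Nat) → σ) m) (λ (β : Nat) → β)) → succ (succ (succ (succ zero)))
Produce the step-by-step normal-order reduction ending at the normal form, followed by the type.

normal-order reduction:
  λ (o : Eq ((q : Nat) → Nat) (λ (m : (λ (y : Type₀) → λ (d : (λ (χ : Type₀) → λ (z : Nat) → χ) Nat (succ (succ (succ (succ (succ zero)))))) → y) Nat (succ (succ (succ (succ (succ zero)))))) → (λ (σ : Nat) → σ) m) (λ (β : Nat) → β)) → succ (succ (succ (succ zero)))
  ~> λ (o : Eq ((q : Nat) → Nat) (λ (m : (λ (y : (λ (d : Type₀) → λ (χ : Nat) → d) Nat (succ (succ (succ (succ (succ zero)))))) → Nat) (succ (succ (succ (succ (succ zero)))))) → (λ (z : Nat) → z) m) (λ (σ : Nat) → σ)) → succ (succ (succ (succ zero)))
  ~> λ (o : Eq ((q : Nat) → Nat) (λ (m : Nat) → (λ (y : Nat) → y) m) (λ (d : Nat) → d)) → succ (succ (succ (succ zero)))
  ~> λ (o : Eq ((q : Nat) → Nat) (λ (m : Nat) → m) (λ (y : Nat) → y)) → succ (succ (succ (succ zero)))
inferred type:
  (o : Eq ((q : Nat) → Nat) (λ (m : Nat) → m) (λ (y : Nat) → y)) → Nat


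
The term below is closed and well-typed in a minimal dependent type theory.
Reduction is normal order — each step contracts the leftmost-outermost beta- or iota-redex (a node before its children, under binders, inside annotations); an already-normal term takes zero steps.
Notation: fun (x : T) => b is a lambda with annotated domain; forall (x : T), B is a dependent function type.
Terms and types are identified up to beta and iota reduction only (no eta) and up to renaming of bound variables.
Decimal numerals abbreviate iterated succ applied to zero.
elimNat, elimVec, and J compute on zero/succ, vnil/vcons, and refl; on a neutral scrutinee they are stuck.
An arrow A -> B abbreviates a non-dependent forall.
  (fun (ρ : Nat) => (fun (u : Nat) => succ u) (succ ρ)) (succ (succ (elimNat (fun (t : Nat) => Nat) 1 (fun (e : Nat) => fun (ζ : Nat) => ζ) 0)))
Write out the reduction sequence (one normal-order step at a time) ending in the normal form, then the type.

normal-order reduction:
  (fun (ρ : Nat) => (fun (u : Nat) => succ u) (succ ρ)) (succ (succ (elimNat (fun (t : Nat) => Nat) 1 (fun (e : Nat) => fun (ζ : Nat) => ζ) 0)))
  ~> (fun (ρ : Nat) => succ ρ) (succ (succ (succ (elimNat (fun (u : Nat) => Nat) 1 (fun (t : Nat) => fun (e : Nat) => e) 0))))
  ~> succ (succ (succ (succ (elimNat (fun (ρ : Nat) => Nat) 1 (fun (u : Nat) => fun (t : Nat) => t) 0))))
  ~> 5
the term's type:
  Nat


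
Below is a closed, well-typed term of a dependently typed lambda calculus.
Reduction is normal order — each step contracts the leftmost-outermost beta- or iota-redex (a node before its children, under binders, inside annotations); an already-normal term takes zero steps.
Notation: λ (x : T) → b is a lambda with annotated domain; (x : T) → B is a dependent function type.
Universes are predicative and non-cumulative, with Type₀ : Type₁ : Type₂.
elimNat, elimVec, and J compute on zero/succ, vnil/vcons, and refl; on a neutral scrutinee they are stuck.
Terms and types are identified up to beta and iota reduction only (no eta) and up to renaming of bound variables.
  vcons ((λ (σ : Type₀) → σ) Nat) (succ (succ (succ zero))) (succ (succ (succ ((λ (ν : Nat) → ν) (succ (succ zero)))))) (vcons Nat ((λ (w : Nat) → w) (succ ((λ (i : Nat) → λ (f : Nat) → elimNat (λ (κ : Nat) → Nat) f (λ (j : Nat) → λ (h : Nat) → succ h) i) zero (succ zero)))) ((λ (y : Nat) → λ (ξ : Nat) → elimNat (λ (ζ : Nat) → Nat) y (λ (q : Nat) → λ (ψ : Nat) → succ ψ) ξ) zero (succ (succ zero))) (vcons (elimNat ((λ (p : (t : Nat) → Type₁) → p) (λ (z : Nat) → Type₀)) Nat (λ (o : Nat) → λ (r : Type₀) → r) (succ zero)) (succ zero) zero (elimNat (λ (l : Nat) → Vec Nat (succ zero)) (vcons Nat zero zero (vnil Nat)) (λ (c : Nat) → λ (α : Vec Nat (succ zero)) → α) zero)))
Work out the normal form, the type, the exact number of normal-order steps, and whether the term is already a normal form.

resulting normal form:
  vcons Nat (succ (succ (succ zero))) (succ (succ (succ (succ (succ zero))))) (vcons Nat (succ (succ zero)) (succ (succ zero)) (vcons Nat (succ zero) zero (vcons Nat zero zero (vnil Nat))))
inferred type:
  Vec Nat (succ (succ (succ (succ zero))))
reduction steps (normal order): 20
already normal: no
first redex: a beta-redex


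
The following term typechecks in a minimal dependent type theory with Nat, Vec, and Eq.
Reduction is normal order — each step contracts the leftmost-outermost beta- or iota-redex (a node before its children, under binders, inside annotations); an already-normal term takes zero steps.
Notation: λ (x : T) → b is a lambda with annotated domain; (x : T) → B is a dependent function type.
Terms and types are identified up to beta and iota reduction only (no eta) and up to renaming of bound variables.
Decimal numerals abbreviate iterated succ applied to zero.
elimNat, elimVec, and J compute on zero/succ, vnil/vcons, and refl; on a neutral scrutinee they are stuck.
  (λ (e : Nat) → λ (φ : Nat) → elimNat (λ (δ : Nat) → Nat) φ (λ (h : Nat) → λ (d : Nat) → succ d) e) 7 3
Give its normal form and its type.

reduced normal form:
  10
type:
  Nat
observation: the first redex contracted is a beta-redex; the normal form is reached in 24 normal-order steps.


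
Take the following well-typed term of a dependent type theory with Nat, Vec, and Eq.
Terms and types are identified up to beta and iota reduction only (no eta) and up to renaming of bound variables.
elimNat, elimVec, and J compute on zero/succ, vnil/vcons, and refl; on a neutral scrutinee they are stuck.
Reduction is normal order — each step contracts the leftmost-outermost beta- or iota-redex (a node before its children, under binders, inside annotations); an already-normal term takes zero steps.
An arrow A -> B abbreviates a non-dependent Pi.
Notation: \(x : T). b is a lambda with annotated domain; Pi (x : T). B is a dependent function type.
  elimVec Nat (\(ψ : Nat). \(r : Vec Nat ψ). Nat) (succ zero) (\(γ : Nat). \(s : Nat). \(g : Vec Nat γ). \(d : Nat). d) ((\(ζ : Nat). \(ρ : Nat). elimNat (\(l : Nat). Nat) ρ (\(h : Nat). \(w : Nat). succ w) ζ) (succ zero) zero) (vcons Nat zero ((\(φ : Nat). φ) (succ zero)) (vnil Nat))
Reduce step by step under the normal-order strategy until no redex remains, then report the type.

normal-order reduction:
  elimVec Nat (\(ψ : Nat). \(r : Vec Nat ψ). Nat) (succ zero) (\(γ : Nat). \(s : Nat). \(g : Vec Nat γ). \(d : Nat). d) ((\(ζ : Nat). \(ρ : Nat). elimNat (\(l : Nat). Nat) ρ (\(h : Nat). \(w : Nat). succ w) ζ) (succ zero) zero) (vcons Nat zero ((\(φ : Nat). φ) (succ zero)) (vnil Nat))
  ~> (\(ψ : Nat). \(r : Nat). \(γ : Vec Nat ψ). \(s : Nat). s) zero ((\(g : Nat). g) (succ zero)) (vnil Nat) (elimVec Nat (\(d : Nat). \(ζ : Vec Nat d). Nat) (succ zero) (\(ρ : Nat). \(l : Nat). \(h : Vec Nat ρ). \(w : Nat). w) zero (vnil Nat))
  ~> (\(ψ : Nat). \(r : Vec Nat zero). \(γ : Nat). γ) ((\(s : Nat). s) (succ zero)) (vnil Nat) (elimVec Nat (\(g : Nat). \(d : Vec Nat g). Nat) (succ zero) (\(ζ : Nat). \(ρ : Nat). \(l : Vec Nat ζ). \(h : Nat). h) zero (vnil Nat))
  ~> (\(ψ : Vec Nat zero). \(r : Nat). r) (vnil Nat) (elimVec Nat (\(γ : Nat). \(s : Vec Nat γ). Nat) (succ zero) (\(g : Nat). \(d : Nat). \(ζ : Vec Nat g). \(ρ : Nat). ρ) zero (vnil Nat))
  ~> (\(ψ : Nat). ψ) (elimVec Nat (\(r : Nat). \(γ : Vec Nat r). Nat) (succ zero) (\(s : Nat). \(g : Nat). \(d : Vec Nat s). \(ζ : Nat). ζ) zero (vnil Nat))
  ~> elimVec Nat (\(ψ : Nat). \(r : Vec Nat ψ). Nat) (succ zero) (\(γ : Nat). \(s : Nat). \(g : Vec Nat γ). \(d : Nat). d) zero (vnil Nat)
  ~> succ zero
the term's type:
  Nat


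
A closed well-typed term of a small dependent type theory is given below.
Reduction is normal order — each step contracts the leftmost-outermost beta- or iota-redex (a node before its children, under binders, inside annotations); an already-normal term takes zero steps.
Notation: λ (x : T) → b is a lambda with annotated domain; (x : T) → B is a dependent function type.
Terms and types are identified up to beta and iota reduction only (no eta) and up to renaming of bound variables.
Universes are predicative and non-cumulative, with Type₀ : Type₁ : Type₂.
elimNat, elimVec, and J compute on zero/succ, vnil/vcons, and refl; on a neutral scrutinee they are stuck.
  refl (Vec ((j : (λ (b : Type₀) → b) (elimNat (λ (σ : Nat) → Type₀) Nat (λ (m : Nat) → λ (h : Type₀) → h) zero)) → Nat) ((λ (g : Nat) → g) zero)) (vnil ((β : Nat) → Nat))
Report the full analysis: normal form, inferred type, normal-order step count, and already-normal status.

resulting normal form:
  refl (Vec ((j : Nat) → Nat) zero) (vnil ((b : Nat) → Nat))
type:
  Eq (Vec ((j : Nat) → Nat) zero) (vnil ((b : Nat) → Nat)) (vnil ((σ : Nat) → Nat))
normal-order step count: 3
already normal: no
first contracted redex: a beta-redex


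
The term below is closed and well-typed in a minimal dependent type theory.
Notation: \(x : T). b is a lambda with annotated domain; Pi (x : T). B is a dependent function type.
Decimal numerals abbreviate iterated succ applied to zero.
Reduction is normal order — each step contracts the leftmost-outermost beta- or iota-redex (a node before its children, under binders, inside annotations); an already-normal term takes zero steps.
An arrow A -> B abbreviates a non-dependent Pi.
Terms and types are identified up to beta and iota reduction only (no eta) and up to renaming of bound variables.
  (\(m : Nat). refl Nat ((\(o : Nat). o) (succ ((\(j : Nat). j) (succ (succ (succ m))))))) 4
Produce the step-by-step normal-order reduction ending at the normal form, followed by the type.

normal-order reduction sequence:
  (\(m : Nat). refl Nat ((\(o : Nat). o) (succ ((\(j : Nat). j) (succ (succ (succ m))))))) 4
  ~> refl Nat ((\(m : Nat). m) (succ ((\(o : Nat). o) 7)))
  ~> refl Nat (succ ((\(m : Nat). m) 7))
  ~> refl Nat 8
the term's type:
  Eq Nat 8 8


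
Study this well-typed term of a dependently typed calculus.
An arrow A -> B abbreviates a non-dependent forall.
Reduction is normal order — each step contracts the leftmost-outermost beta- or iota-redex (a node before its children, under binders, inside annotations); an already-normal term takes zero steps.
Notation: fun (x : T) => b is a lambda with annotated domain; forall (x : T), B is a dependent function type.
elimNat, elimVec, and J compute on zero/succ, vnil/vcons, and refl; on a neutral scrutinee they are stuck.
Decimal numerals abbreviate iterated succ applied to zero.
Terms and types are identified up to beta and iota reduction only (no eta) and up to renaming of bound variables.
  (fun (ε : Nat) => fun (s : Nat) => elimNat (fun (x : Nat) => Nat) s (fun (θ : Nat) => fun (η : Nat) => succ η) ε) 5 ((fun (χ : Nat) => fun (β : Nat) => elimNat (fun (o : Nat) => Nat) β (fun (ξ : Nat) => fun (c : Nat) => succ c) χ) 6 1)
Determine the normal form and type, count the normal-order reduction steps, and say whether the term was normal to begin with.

resulting normal form:
  12
the term's type:
  Nat
reduction steps (normal order): 39
started in normal form: no
first contracted redex: a beta-redex


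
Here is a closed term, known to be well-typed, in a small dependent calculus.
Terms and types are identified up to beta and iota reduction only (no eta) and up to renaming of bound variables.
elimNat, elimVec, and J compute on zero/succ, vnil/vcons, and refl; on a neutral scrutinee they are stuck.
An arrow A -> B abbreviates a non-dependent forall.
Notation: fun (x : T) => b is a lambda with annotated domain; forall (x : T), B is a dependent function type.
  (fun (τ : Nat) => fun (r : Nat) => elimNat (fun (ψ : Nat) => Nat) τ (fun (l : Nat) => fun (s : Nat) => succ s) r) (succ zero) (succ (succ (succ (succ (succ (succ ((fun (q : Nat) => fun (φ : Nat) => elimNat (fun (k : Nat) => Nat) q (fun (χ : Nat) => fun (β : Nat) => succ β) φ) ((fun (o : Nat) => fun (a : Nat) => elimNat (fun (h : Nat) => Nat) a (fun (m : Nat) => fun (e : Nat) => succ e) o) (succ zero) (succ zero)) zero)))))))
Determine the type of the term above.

the term's type:
  Nat


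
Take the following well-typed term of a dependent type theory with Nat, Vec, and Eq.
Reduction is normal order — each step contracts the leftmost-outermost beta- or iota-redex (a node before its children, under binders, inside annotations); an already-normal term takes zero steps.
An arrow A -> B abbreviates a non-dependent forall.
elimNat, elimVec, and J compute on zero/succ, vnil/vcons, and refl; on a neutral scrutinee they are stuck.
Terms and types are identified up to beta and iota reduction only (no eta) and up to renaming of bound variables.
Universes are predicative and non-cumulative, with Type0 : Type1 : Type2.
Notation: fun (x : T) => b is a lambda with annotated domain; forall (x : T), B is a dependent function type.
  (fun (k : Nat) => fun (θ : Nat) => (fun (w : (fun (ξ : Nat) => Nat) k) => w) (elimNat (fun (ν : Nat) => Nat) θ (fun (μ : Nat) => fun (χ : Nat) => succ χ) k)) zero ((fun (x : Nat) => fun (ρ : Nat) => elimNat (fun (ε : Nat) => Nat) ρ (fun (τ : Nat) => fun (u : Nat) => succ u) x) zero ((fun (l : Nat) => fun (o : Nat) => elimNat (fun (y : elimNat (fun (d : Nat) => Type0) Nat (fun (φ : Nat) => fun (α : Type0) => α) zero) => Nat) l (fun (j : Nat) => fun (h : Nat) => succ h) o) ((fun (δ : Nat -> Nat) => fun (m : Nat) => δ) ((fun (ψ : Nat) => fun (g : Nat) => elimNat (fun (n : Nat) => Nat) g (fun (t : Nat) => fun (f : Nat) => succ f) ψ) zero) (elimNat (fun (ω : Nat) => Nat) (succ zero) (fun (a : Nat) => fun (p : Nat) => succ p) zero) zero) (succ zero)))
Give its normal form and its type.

resulting normal form:
  succ zero
the term's type:
  Nat


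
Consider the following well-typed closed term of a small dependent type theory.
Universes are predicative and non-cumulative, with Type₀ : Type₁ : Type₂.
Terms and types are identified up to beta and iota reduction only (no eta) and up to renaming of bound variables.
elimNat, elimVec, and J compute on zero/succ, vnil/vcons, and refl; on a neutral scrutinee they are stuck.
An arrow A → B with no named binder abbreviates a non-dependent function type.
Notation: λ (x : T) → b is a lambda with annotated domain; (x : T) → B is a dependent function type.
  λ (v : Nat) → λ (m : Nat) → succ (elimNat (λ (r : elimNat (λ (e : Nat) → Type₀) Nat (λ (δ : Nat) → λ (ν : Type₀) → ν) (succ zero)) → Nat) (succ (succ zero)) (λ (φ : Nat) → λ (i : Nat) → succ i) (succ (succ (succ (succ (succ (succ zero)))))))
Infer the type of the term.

the term's type:
  Nat → Nat → Nat


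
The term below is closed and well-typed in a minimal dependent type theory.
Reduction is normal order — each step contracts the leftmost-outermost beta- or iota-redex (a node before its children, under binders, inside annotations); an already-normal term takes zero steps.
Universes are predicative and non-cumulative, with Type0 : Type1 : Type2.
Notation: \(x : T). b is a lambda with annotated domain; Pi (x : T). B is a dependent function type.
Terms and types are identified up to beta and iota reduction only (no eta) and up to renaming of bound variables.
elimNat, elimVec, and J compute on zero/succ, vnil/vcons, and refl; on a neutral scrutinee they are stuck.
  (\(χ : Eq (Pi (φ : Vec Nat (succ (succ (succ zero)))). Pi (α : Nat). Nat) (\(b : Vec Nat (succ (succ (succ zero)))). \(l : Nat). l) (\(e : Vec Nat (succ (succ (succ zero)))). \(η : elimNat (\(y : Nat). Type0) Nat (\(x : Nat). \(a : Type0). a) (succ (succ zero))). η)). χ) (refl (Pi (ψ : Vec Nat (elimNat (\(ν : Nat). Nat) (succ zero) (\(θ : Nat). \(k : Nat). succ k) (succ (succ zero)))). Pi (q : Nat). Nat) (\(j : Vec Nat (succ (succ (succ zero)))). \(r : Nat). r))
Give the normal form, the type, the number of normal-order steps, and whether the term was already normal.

normal form:
  refl (Pi (χ : Vec Nat (succ (succ (succ zero)))). Pi (φ : Nat). Nat) (\(α : Vec Nat (succ (succ (succ zero)))). \(b : Nat). b)
the term's type:
  Eq (Pi (χ : Vec Nat (succ (succ (succ zero)))). Pi (φ : Nat). Nat) (\(α : Vec Nat (succ (succ (succ zero)))). \(b : Nat). b) (\(l : Vec Nat (succ (succ (succ zero)))). \(e : Nat). e)
reduction steps (normal order): 8
already normal: no
first contracted redex: a beta-redex


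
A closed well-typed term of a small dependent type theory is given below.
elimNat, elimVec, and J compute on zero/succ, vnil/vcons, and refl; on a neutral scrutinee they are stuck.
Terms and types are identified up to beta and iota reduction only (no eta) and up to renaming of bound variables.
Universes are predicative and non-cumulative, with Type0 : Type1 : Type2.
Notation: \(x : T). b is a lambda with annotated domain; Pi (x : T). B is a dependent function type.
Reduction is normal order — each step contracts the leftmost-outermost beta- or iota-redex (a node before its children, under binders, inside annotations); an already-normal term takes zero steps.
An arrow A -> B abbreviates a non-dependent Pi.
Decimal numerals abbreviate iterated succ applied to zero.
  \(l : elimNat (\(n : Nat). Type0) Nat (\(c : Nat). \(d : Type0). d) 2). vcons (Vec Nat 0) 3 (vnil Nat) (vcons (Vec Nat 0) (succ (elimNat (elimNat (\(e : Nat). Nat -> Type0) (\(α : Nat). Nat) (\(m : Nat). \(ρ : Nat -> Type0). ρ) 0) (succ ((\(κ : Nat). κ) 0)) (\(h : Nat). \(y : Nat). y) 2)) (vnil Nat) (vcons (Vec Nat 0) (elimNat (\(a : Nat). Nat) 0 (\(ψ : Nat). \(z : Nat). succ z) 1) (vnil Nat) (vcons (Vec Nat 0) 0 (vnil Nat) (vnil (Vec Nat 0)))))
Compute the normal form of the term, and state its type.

normal form:
  \(l : Nat). vcons (Vec Nat 0) 3 (vnil Nat) (vcons (Vec Nat 0) 2 (vnil Nat) (vcons (Vec Nat 0) 1 (vnil Nat) (vcons (Vec Nat 0) 0 (vnil Nat) (vnil (Vec Nat 0)))))
type:
  Nat -> Vec (Vec Nat 0) 4
observation: contracting an elimNat iota-redex first, the term normalizes in 19 steps.


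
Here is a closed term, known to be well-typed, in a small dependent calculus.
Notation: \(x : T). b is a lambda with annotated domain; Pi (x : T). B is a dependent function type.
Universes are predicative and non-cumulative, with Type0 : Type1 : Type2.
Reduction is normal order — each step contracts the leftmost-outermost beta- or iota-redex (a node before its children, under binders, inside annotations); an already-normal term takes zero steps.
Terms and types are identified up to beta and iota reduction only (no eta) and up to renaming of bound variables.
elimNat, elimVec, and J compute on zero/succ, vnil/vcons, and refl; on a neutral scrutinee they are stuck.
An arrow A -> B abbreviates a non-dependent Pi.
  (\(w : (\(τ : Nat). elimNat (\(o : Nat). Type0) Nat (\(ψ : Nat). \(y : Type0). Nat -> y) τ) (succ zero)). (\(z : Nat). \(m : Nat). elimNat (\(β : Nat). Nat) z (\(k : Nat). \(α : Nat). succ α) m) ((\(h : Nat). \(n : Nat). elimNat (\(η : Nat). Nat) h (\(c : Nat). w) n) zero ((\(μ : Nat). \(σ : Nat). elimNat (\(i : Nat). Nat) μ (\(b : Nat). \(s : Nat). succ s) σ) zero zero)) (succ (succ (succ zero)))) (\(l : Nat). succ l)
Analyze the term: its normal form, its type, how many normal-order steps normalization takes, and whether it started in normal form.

reduced normal form:
  succ (succ (succ zero))
the term's type:
  Nat
steps to reach normal form (normal order): 19
started in normal form: no
first redex: a beta-redex


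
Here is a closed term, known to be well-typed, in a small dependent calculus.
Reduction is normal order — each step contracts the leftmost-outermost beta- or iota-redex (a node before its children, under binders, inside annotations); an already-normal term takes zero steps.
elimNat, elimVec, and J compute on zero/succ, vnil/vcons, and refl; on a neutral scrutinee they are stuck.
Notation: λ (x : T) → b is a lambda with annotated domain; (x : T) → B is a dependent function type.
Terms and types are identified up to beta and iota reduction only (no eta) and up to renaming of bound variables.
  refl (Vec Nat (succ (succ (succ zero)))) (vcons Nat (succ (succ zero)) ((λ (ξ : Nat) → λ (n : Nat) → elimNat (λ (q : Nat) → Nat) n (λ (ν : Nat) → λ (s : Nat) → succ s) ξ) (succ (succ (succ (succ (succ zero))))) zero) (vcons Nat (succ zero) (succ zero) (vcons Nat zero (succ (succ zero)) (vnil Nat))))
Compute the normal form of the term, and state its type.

normal form:
  refl (Vec Nat (succ (succ (succ zero)))) (vcons Nat (succ (succ zero)) (succ (succ (succ (succ (succ zero))))) (vcons Nat (succ zero) (succ zero) (vcons Nat zero (succ (succ zero)) (vnil Nat))))
type:
  Eq (Vec Nat (succ (succ (succ zero)))) (vcons Nat (succ (succ zero)) (succ (succ (succ (succ (succ zero))))) (vcons Nat (succ zero) (succ zero) (vcons Nat zero (succ (succ zero)) (vnil Nat)))) (vcons Nat (succ (succ zero)) (succ (succ (succ (succ (succ zero))))) (vcons Nat (succ zero) (succ zero) (vcons Nat zero (succ (succ zero)) (vnil Nat))))


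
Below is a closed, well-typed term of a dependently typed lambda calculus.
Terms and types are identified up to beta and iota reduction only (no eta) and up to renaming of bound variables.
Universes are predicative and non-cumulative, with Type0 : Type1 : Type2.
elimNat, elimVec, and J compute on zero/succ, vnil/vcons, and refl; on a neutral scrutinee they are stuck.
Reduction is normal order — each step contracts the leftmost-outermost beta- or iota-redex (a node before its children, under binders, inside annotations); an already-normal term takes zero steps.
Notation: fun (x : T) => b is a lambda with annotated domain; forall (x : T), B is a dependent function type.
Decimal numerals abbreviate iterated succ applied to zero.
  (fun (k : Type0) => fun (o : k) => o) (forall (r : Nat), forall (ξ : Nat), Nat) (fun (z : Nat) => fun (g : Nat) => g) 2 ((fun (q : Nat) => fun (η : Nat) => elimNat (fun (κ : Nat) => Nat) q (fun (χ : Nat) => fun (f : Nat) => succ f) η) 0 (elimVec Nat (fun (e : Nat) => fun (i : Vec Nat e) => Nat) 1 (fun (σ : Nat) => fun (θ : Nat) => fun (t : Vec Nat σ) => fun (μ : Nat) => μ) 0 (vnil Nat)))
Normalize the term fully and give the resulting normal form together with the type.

reduced normal form:
  1
type:
  Nat


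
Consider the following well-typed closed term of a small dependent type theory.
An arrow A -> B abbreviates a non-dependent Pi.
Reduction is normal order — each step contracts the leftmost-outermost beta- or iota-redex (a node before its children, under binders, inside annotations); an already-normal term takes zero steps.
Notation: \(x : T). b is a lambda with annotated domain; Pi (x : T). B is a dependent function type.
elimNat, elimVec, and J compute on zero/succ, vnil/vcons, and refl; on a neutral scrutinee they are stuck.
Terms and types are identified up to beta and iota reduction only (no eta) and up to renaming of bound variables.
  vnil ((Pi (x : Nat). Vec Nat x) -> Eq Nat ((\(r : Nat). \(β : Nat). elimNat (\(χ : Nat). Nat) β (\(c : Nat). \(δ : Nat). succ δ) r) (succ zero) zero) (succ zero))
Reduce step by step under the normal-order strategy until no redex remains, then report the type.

normal-order reduction sequence:
  vnil ((Pi (x : Nat). Vec Nat x) -> Eq Nat ((\(r : Nat). \(β : Nat). elimNat (\(χ : Nat). Nat) β (\(c : Nat). \(δ : Nat). succ δ) r) (succ zero) zero) (succ zero))
  ~> vnil ((Pi (x : Nat). Vec Nat x) -> Eq Nat ((\(r : Nat). elimNat (\(β : Nat). Nat) r (\(χ : Nat). \(c : Nat). succ c) (succ zero)) zero) (succ zero))
  ~> vnil ((Pi (x : Nat). Vec Nat x) -> Eq Nat (elimNat (\(r : Nat). Nat) zero (\(β : Nat). \(χ : Nat). succ χ) (succ zero)) (succ zero))
  ~> vnil ((Pi (x : Nat). Vec Nat x) -> Eq Nat ((\(r : Nat). \(β : Nat). succ β) zero (elimNat (\(χ : Nat). Nat) zero (\(c : Nat). \(δ : Nat). succ δ) zero)) (succ zero))
  ~> vnil ((Pi (x : Nat). Vec Nat x) -> Eq Nat ((\(r : Nat). succ r) (elimNat (\(β : Nat). Nat) zero (\(χ : Nat). \(c : Nat). succ c) zero)) (succ zero))
  ~> vnil ((Pi (x : Nat). Vec Nat x) -> Eq Nat (succ (elimNat (\(r : Nat). Nat) zero (\(β : Nat). \(χ : Nat). succ χ) zero)) (succ zero))
  ~> vnil ((Pi (x : Nat). Vec Nat x) -> Eq Nat (succ zero) (succ zero))
the term's type:
  Vec ((Pi (x : Nat). Vec Nat x) -> Eq Nat (succ zero) (succ zero)) zero


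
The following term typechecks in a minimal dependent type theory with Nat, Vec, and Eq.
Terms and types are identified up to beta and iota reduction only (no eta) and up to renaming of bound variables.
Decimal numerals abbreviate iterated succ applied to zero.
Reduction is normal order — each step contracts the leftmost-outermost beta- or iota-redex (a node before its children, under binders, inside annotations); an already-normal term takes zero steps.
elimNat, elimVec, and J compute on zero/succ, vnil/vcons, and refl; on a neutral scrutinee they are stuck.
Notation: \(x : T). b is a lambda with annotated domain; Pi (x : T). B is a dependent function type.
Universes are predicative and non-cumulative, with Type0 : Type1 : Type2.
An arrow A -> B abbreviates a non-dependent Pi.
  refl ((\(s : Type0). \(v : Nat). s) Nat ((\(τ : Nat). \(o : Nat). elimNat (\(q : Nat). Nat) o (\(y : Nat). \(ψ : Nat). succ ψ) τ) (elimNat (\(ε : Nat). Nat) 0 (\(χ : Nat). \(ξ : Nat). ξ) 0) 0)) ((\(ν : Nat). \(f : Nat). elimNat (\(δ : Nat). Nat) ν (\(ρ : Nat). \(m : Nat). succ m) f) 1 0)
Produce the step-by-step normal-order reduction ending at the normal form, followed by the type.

normal-order reduction:
  refl ((\(s : Type0). \(v : Nat). s) Nat ((\(τ : Nat). \(o : Nat). elimNat (\(q : Nat). Nat) o (\(y : Nat). \(ψ : Nat). succ ψ) τ) (elimNat (\(ε : Nat). Nat) 0 (\(χ : Nat). \(ξ : Nat). ξ) 0) 0)) ((\(ν : Nat). \(f : Nat). elimNat (\(δ : Nat). Nat) ν (\(ρ : Nat). \(m : Nat). succ m) f) 1 0)
  ~> refl ((\(s : Nat). Nat) ((\(v : Nat). \(τ : Nat). elimNat (\(o : Nat). Nat) τ (\(q : Nat). \(y : Nat). succ y) v) (elimNat (\(ψ : Nat). Nat) 0 (\(ε : Nat). \(χ : Nat). χ) 0) 0)) ((\(ξ : Nat). \(ν : Nat). elimNat (\(f : Nat). Nat) ξ (\(δ : Nat). \(ρ : Nat). succ ρ) ν) 1 0)
  ~> refl Nat ((\(s : Nat). \(v : Nat). elimNat (\(τ : Nat). Nat) s (\(o : Nat). \(q : Nat). succ q) v) 1 0)
  ~> refl Nat ((\(s : Nat). elimNat (\(v : Nat). Nat) 1 (\(τ : Nat). \(o : Nat). succ o) s) 0)
  ~> refl Nat (elimNat (\(s : Nat). Nat) 1 (\(v : Nat). \(τ : Nat). succ τ) 0)
  ~> refl Nat 1
the term's type:
  Eq Nat 1 1


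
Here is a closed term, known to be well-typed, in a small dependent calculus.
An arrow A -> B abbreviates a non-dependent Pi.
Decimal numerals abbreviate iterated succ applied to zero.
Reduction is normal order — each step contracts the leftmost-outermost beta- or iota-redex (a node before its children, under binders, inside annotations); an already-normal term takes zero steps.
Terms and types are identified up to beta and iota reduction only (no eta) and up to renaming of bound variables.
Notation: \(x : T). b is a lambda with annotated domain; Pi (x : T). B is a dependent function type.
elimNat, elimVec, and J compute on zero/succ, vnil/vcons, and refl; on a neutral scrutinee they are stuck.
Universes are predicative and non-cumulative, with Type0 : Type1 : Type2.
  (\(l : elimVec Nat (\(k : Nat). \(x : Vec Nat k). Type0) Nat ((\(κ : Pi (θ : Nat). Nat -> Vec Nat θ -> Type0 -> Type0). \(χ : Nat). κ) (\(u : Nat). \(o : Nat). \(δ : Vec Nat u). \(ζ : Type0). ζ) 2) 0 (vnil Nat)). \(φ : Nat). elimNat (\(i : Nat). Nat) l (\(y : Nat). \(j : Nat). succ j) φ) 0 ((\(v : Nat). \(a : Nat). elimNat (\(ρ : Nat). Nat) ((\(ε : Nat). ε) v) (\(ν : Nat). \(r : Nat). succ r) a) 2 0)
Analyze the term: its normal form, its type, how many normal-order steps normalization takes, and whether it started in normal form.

resulting normal form:
  2
the term's type:
  Nat
reduction steps (normal order): 13
term was already normal: no
first contracted redex: a beta-redex


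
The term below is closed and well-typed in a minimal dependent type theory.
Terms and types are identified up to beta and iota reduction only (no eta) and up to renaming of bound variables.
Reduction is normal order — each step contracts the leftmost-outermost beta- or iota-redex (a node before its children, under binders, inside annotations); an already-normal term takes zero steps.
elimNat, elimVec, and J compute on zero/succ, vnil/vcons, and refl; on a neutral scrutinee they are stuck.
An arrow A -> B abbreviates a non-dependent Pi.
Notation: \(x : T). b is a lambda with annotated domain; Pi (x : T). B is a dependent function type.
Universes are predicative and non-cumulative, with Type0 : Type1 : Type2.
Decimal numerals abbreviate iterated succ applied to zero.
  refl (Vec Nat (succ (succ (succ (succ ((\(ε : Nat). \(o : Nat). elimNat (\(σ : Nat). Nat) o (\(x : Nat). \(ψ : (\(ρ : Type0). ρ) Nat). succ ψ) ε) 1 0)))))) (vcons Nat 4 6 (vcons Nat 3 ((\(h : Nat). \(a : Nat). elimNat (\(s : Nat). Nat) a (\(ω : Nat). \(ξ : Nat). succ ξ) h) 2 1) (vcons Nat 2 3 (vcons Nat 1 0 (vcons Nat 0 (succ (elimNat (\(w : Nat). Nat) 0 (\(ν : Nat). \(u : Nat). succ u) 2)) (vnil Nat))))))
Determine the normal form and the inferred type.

normal form:
  refl (Vec Nat 5) (vcons Nat 4 6 (vcons Nat 3 3 (vcons Nat 2 3 (vcons Nat 1 0 (vcons Nat 0 3 (vnil Nat))))))
type:
  Eq (Vec Nat 5) (vcons Nat 4 6 (vcons Nat 3 3 (vcons Nat 2 3 (vcons Nat 1 0 (vcons Nat 0 3 (vnil Nat)))))) (vcons Nat 4 6 (vcons Nat 3 3 (vcons Nat 2 3 (vcons Nat 1 0 (vcons Nat 0 3 (vnil Nat))))))


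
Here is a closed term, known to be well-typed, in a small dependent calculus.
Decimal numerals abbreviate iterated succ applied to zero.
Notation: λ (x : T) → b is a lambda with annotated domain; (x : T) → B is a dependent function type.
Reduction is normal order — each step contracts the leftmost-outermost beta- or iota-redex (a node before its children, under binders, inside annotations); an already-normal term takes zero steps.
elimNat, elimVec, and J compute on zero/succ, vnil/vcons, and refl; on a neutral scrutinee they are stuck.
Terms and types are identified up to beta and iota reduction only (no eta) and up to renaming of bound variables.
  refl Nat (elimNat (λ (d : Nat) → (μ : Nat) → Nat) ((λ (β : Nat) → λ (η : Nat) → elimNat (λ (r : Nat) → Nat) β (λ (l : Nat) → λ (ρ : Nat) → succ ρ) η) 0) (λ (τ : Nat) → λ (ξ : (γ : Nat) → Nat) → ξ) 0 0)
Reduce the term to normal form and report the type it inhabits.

normal form:
  refl Nat 0
inferred type:
  Eq Nat 0 0


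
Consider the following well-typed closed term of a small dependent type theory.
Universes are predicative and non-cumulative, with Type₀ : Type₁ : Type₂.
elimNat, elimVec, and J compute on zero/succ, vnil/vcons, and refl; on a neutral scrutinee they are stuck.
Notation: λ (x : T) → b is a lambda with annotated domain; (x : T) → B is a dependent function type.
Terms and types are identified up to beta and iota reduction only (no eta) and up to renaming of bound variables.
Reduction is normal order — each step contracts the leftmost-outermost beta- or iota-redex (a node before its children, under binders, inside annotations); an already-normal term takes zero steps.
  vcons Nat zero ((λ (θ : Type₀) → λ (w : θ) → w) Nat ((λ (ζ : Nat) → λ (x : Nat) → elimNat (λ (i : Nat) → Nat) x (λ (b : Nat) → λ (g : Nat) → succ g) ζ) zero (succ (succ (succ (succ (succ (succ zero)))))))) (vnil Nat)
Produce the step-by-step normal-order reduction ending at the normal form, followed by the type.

normal-order reduction:
  vcons Nat zero ((λ (θ : Type₀) → λ (w : θ) → w) Nat ((λ (ζ : Nat) → λ (x : Nat) → elimNat (λ (i : Nat) → Nat) x (λ (b : Nat) → λ (g : Nat) → succ g) ζ) zero (succ (succ (succ (succ (succ (succ zero)))))))) (vnil Nat)
  ~> vcons Nat zero ((λ (θ : Nat) → θ) ((λ (w : Nat) → λ (ζ : Nat) → elimNat (λ (x : Nat) → Nat) ζ (λ (i : Nat) → λ (b : Nat) → succ b) w) zero (succ (succ (succ (succ (succ (succ zero)))))))) (vnil Nat)
  ~> vcons Nat zero ((λ (θ : Nat) → λ (w : Nat) → elimNat (λ (ζ : Nat) → Nat) w (λ (x : Nat) → λ (i : Nat) → succ i) θ) zero (succ (succ (succ (succ (succ (succ zero))))))) (vnil Nat)
  ~> vcons Nat zero ((λ (θ : Nat) → elimNat (λ (w : Nat) → Nat) θ (λ (ζ : Nat) → λ (x : Nat) → succ x) zero) (succ (succ (succ (succ (succ (succ zero))))))) (vnil Nat)
  ~> vcons Nat zero (elimNat (λ (θ : Nat) → Nat) (succ (succ (succ (succ (succ (succ zero)))))) (λ (w : Nat) → λ (ζ : Nat) → succ ζ) zero) (vnil Nat)
  ~> vcons Nat zero (succ (succ (succ (succ (succ (succ zero)))))) (vnil Nat)
inferred type:
  Vec Nat (succ zero)


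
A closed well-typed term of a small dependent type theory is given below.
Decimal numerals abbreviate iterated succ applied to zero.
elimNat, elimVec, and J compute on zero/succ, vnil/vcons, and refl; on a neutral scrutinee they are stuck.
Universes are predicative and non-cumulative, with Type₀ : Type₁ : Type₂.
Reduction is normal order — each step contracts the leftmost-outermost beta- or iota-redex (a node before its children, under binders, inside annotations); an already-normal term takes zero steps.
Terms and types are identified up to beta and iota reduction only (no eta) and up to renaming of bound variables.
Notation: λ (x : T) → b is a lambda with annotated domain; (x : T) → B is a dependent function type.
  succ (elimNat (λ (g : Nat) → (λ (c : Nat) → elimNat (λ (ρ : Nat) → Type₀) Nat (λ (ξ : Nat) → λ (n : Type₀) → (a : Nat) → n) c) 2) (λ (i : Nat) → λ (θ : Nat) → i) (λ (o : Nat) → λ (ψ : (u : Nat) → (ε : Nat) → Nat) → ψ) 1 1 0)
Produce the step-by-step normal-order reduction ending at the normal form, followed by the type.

normal-order reduction sequence:
  succ (elimNat (λ (g : Nat) → (λ (c : Nat) → elimNat (λ (ρ : Nat) → Type₀) Nat (λ (ξ : Nat) → λ (n : Type₀) → (a : Nat) → n) c) 2) (λ (i : Nat) → λ (θ : Nat) → i) (λ (o : Nat) → λ (ψ : (u : Nat) → (ε : Nat) → Nat) → ψ) 1 1 0)
  ~> succ ((λ (g : Nat) → λ (c : (ρ : Nat) → (ξ : Nat) → Nat) → c) 0 (elimNat (λ (n : Nat) → (λ (a : Nat) → elimNat (λ (i : Nat) → Type₀) Nat (λ (θ : Nat) → λ (o : Type₀) → (ψ : Nat) → o) a) 2) (λ (u : Nat) → λ (ε : Nat) → u) (λ (e : Nat) → λ (r : (α : Nat) → (χ : Nat) → Nat) → r) 0) 1 0)
  ~> succ ((λ (g : (c : Nat) → (ρ : Nat) → Nat) → g) (elimNat (λ (ξ : Nat) → (λ (n : Nat) → elimNat (λ (a : Nat) → Type₀) Nat (λ (i : Nat) → λ (θ : Type₀) → (o : Nat) → θ) n) 2) (λ (ψ : Nat) → λ (u : Nat) → ψ) (λ (ε : Nat) → λ (e : (r : Nat) → (α : Nat) → Nat) → e) 0) 1 0)
  ~> succ (elimNat (λ (g : Nat) → (λ (c : Nat) → elimNat (λ (ρ : Nat) → Type₀) Nat (λ (ξ : Nat) → λ (n : Type₀) → (a : Nat) → n) c) 2) (λ (i : Nat) → λ (θ : Nat) → i) (λ (o : Nat) → λ (ψ : (u : Nat) → (ε : Nat) → Nat) → ψ) 0 1 0)
  ~> succ ((λ (g : Nat) → λ (c : Nat) → g) 1 0)
  ~> succ ((λ (g : Nat) → 1) 0)
  ~> 2
type:
  Nat


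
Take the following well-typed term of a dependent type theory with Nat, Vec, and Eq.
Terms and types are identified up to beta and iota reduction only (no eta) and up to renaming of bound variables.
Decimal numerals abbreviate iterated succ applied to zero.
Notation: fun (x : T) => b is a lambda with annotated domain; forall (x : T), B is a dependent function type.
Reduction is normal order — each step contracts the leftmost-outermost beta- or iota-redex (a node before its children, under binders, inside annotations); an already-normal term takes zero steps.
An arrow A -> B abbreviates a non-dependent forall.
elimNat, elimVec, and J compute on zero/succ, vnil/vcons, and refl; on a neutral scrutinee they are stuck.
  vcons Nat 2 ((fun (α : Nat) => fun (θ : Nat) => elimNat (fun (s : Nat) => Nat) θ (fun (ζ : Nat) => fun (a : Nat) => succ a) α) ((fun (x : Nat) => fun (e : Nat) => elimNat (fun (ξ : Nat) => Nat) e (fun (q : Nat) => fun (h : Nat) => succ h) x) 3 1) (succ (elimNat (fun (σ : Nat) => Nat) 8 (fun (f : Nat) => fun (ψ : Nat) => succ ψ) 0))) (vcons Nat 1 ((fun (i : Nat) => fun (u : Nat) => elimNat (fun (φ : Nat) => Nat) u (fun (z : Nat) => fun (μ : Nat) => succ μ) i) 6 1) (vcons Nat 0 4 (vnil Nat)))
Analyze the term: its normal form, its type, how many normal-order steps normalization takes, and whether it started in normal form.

reduced normal form:
  vcons Nat 2 13 (vcons Nat 1 7 (vcons Nat 0 4 (vnil Nat)))
the term's type:
  Vec Nat 3
normal-order step count: 49
term was already normal: no
first contracted redex: a beta-redex


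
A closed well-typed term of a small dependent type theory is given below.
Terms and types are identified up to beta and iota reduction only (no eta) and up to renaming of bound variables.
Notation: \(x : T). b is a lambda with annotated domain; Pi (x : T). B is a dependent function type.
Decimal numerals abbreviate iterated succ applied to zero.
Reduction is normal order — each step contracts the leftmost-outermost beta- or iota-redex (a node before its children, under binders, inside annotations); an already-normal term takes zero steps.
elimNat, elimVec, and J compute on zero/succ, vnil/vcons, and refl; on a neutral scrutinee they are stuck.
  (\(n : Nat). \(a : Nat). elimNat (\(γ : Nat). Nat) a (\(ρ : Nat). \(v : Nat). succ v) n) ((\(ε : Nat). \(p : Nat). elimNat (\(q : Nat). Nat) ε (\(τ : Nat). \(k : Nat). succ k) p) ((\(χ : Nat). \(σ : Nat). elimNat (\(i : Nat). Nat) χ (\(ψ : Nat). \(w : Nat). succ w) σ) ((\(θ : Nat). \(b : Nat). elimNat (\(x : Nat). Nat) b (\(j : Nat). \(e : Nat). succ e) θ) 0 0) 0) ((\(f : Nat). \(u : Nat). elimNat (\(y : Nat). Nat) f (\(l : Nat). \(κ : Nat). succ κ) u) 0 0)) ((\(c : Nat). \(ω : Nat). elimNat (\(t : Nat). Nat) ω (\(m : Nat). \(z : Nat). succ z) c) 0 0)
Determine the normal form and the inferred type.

reduced normal form:
  0
inferred type:
  Nat


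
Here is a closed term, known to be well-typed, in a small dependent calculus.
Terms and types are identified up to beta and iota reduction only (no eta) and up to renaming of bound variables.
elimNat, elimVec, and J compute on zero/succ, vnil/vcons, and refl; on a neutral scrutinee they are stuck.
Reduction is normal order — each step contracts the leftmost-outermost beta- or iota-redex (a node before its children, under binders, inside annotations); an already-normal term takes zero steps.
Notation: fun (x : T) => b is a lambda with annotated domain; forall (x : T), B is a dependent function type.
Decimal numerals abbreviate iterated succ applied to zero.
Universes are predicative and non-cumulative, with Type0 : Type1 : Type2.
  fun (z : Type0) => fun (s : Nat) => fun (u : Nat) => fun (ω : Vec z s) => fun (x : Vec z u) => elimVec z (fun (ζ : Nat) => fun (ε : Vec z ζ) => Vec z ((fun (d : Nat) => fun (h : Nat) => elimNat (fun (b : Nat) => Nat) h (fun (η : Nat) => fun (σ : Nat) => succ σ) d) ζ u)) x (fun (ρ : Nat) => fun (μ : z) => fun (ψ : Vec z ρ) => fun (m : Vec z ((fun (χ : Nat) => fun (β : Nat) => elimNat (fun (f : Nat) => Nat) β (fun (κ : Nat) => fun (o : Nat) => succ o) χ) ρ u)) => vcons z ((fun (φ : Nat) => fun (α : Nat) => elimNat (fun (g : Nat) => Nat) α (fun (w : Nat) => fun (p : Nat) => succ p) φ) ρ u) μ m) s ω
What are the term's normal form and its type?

resulting normal form:
  fun (z : Type0) => fun (s : Nat) => fun (u : Nat) => fun (ω : Vec z s) => fun (x : Vec z u) => elimVec z (fun (ζ : Nat) => fun (ε : Vec z ζ) => Vec z (elimNat (fun (d : Nat) => Nat) u (fun (h : Nat) => fun (b : Nat) => succ b) ζ)) x (fun (η : Nat) => fun (σ : z) => fun (ρ : Vec z η) => fun (μ : Vec z (elimNat (fun (ψ : Nat) => Nat) u (fun (m : Nat) => fun (χ : Nat) => succ χ) η)) => vcons z (elimNat (fun (β : Nat) => Nat) u (fun (f : Nat) => fun (κ : Nat) => succ κ) η) σ μ) s ω
inferred type:
  forall (z : Type0), forall (s : Nat), forall (u : Nat), forall (ω : Vec z s), forall (x : Vec z u), Vec z (elimNat (fun (ζ : Nat) => Nat) u (fun (ε : Nat) => fun (d : Nat) => succ d) s)
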